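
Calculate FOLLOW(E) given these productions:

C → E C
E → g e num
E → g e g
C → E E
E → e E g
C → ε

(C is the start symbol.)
{ $, 'e', 'g' }

To compute FOLLOW(E), find every occurrence of E on a right-hand side N → α E β: add FIRST(β) \ {ε}, and if β is empty or nullable also add FOLLOW(N). Iterate to a fixed point.

In C → E C: E is followed by C, add FIRST(C) \ {ε} = { 'e', 'g' }
  C is nullable, so also add FOLLOW(C)
In C → E E: E is followed by E, add FIRST(E) \ {ε} = { 'e', 'g' }
In C → E E: E is at the end, add FOLLOW(C)
In E → e E g: E is followed by g, add FIRST(g) \ {ε} = { 'g' }

The FOLLOW sets referred to above (computed the same way, to a fixed point):
  FOLLOW(C) = { $ }

Taking the union: FOLLOW(E) = { $, 'e', 'g' }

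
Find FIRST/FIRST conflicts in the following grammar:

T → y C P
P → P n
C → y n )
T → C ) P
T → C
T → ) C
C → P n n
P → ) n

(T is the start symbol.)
Yes. T → y C P / T → C ')' P on { 'y' }; T → y C P / T → C on { 'y' }; T → C ')' P / T → C on { ')', 'y' }; T → C ')' P / T → ')' C on { ')' }; T → C / T → ')' C on { ')' }; P → P n / P → ')' n on { ')' }

FIRST sets of the non-terminals at (or reachable through a nullable prefix from) the front of some alternative:
  FIRST(C) = { ')', 'y' }
  FIRST(P) = { ')' }

Productions for T:
  T → y C P: FIRST = { 'y' }
  T → C ) P: FIRST = { ')', 'y' }
  T → C: FIRST = { ')', 'y' }
  T → ) C: FIRST = { ')' }
Productions for P:
  P → P n: FIRST = { ')' }
  P → ) n: FIRST = { ')' }
Productions for C:
  C → y n ): FIRST = { 'y' }
  C → P n n: FIRST = { ')' }

Conflict for T: T → y C P and T → C ) P
  Overlap: { 'y' }
Conflict for T: T → y C P and T → C
  Overlap: { 'y' }
Conflict for T: T → C ) P and T → C
  Overlap: { ')', 'y' }
Conflict for T: T → C ) P and T → ) C
  Overlap: { ')' }
Conflict for T: T → C and T → ) C
  Overlap: { ')' }
Conflict for P: P → P n and P → ) n
  Overlap: { ')' }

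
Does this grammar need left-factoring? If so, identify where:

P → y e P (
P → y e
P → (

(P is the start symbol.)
Left-factoring is needed when two productions for the same non-terminal
share a common prefix on the right-hand side.

Productions for P:
  P → y e P (
  P → y e
  P → (

Found common prefix 'y e' in productions for P

Answer: Yes, P has productions with common prefix 'y e'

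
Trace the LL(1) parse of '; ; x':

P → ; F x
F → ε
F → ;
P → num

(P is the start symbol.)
Stack is shown with the top on the left.

Stack    Input    Action
------------------------
P $      ; ; x $  output P → ; F x
; F x $  ; ; x $  match ';'
F x $    ; x $    output F → ;
; x $    ; x $    match ';'
x $      x $      match 'x'
$        $        accept

The string is accepted.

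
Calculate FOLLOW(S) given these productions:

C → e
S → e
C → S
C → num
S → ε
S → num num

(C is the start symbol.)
{ $ }

In C → S: S is at the end, add FOLLOW(C)

The FOLLOW sets referred to above (computed the same way, to a fixed point):
  FOLLOW(C) = { $ }

Taking the union: FOLLOW(S) = { $ }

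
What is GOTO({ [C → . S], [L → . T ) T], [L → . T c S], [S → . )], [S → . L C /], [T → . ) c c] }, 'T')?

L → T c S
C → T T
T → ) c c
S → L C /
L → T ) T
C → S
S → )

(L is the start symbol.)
{ [L → T . ) T], [L → T . c S] }

GOTO(I, 'T') = CLOSURE({ [A → αX.β] : [A → α.Xβ] ∈ I, X = 'T' })

Items with dot before 'T', with the dot advanced:
  [L → . T ) T] → [L → T . ) T]
  [L → . T c S] → [L → T . c S]
Closure adds nothing (no advanced item has the dot before a non-terminal).

GOTO = { [L → T . ) T], [L → T . c S] }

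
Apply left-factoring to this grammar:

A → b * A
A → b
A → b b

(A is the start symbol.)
A → b A'
A' → * A
A' → ε
A' → b

Left-factoring transforms A → αβ₁ | αβ₂ into A → αA' and A' → β₁ | β₂
(α is the longest common prefix among the alternatives). Repeat until
no nonterminal has two alternatives with a common prefix.

Round 1: A has alternatives sharing prefix 'b'. Introduce A': A → b A'
  Add: A' → * A
  Add: A' → ε
  Add: A' → b

No remaining common prefixes — done.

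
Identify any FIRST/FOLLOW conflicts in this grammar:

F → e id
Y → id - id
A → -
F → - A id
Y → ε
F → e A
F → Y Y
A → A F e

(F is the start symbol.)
A FIRST/FOLLOW conflict occurs when a non-terminal N has a nullable alternative N → β (β ⇒* ε) and another alternative N → α with FIRST(α) ∩ FOLLOW(N) ≠ ∅: on such a lookahead the parser cannot decide between expanding α and letting N vanish via β.

Nullable non-terminals: F, Y.
FIRST sets used below: FIRST(Y) = { 'id', ε }

F: nullable alternative(s) F → Y Y; FOLLOW(F) = { $, 'e' }
  F → e id: FIRST \ {ε} = { 'e' } — overlaps FOLLOW(F) on { 'e' }: CONFLICT
  F → - A id: FIRST \ {ε} = { '-' } — disjoint from FOLLOW(F)
  F → e A: FIRST \ {ε} = { 'e' } — overlaps FOLLOW(F) on { 'e' }: CONFLICT
  F → Y Y: FIRST \ {ε} = { 'id' } — this is the only nullable alternative, skip

Y: nullable alternative(s) Y → ε; FOLLOW(Y) = { $, 'e', 'id' }
  Y → id - id: FIRST \ {ε} = { 'id' } — overlaps FOLLOW(Y) on { 'id' }: CONFLICT
  Y → ε: FIRST \ {ε} = { } — this is the only nullable alternative, skip

A has no nullable alternative, so no FIRST/FOLLOW check is needed there.

So the grammar has 3 FIRST/FOLLOW conflicts (marked CONFLICT above).

Answer: Yes. F → e id with FOLLOW(F) on { 'e' }; F → e A with FOLLOW(F) on { 'e' }; Y → id '-' id with FOLLOW(Y) on { 'id' }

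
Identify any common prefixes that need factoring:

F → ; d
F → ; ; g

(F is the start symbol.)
Left-factoring is needed when two productions for the same non-terminal
share a common prefix on the right-hand side.

Productions for F:
  F → ; d
  F → ; ; g

Found common prefix ';' in productions for F

Answer: Yes, F has productions with common prefix ';'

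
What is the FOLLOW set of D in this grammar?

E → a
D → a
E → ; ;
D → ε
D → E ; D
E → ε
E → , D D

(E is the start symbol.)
To compute FOLLOW(D), find every occurrence of D on a right-hand side N → α D β: add FIRST(β) \ {ε}, and if β is empty or nullable also add FOLLOW(N). Iterate to a fixed point.

In D → E ; D: D is at the end; this adds FOLLOW(D) to itself — nothing new
In E → , D D: D is followed by D, add FIRST(D) \ {ε} = { ',', ';', 'a' }
  D is nullable, so also add FOLLOW(E)
In E → , D D: D is at the end, add FOLLOW(E)

The FOLLOW sets referred to above (computed the same way, to a fixed point):
  FOLLOW(E) = { $, ';' }

Taking the union: FOLLOW(D) = { $, ',', ';', 'a' }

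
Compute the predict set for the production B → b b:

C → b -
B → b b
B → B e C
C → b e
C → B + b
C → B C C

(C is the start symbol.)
{ 'b' }

PREDICT(B → b b) = (FIRST(RHS) \ {ε}) ∪ (FOLLOW(B) if ε ∈ FIRST(RHS), i.e. RHS ⇒* ε)
FIRST(b b) = { 'b' }
ε ∉ FIRST(b b), so FOLLOW(B) is not added.
PREDICT(B → b b) = { 'b' }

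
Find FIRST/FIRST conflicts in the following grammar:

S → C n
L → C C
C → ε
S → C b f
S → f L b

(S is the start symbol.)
No FIRST/FIRST conflicts.

A FIRST/FIRST conflict occurs when two productions N → α and N → β for the same non-terminal have FIRST(α) ∩ FIRST(β) ≠ ∅ (with ε ∈ FIRST of a nullable right-hand side, so two nullable alternatives also conflict).

FIRST sets of the non-terminals at (or reachable through a nullable prefix from) the front of some alternative:
  FIRST(C) = { ε }

Productions for S:
  S → C n: FIRST = { 'n' }
  S → C b f: FIRST = { 'b' }
  S → f L b: FIRST = { 'f' }
L, C have only one production, so no FIRST/FIRST conflict is possible there.

All alternatives of each non-terminal have pairwise disjoint FIRST sets.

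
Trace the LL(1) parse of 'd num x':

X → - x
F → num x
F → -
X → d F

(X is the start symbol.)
LL(1) parsing maintains a stack (initially the start symbol over $) and the input. At each step: if the stack top is a terminal, match it against the current input token; if it is a non-terminal N, replace it with the RHS of M[N, lookahead] (the unique production whose predict set contains the lookahead).

Stack is shown with the top on the left.

Stack    Input      Action
--------------------------
X $      d num x $  output X → d F
d F $    d num x $  match 'd'
F $      num x $    output F → num x
num x $  num x $    match 'num'
x $      x $        match 'x'
$        $          accept

The string is accepted.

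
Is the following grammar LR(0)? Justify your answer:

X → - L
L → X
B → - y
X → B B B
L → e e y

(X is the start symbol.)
Yes, the grammar is LR(0)

A grammar is LR(0) if no state in the canonical LR(0) collection has:
  - both a shift item (dot before a terminal) and a complete item (shift-reduce conflict), or
  - two or more complete items (reduce-reduce conflict; the accept item [X' → X .] counts as a complete item here).

Augment with X' → X and build the canonical LR(0) collection (I0 = CLOSURE({[X' → . X]}), then GOTO on every symbol after a dot until no new states appear). It has 13 states:
  I0: { [B → . - y], [X → . - L], [X → . B B B], [X' → . X] }  — shift
  I1: { [B → - . y], [B → . - y], [L → . X], [L → . e e y], [X → - . L], [X → . - L], [X → . B B B] }  — shift
  I2: { [B → . - y], [X → B . B B] }  — shift
  I3: { [X' → X .] }  — accept
  I4: { [B → - . y] }  — shift
  I5: { [B → . - y], [X → B B . B] }  — shift
  I6: { [X → B B B .] }  — reduce
  I7: { [B → - y .] }  — reduce
  I8: { [X → - L .] }  — reduce
  I9: { [L → X .] }  — reduce
  I10: { [L → e . e y] }  — shift
  I11: { [L → e e . y] }  — shift
  I12: { [L → e e y .] }  — reduce

Every state is either a pure shift/goto state or contains exactly one complete item and nothing to shift — no conflicts. The grammar is LR(0).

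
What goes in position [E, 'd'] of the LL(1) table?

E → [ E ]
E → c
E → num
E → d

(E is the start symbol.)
To find M[E, 'd'], we find productions for E where 'd' is in the predict set (PREDICT(N → α) = (FIRST(α) \ {ε}) ∪ (FOLLOW(N) if α ⇒* ε)).

E → [ E ]: PREDICT = { '[' }
E → c: PREDICT = { 'c' }
E → num: PREDICT = { 'num' }
E → d: PREDICT = { 'd' }
  'd' is in predict set, so this production goes in M[E, 'd']

M[E, 'd'] = E → d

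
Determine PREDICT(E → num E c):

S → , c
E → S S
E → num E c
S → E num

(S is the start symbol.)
PREDICT(E → num E c) = (FIRST(RHS) \ {ε}) ∪ (FOLLOW(E) if ε ∈ FIRST(RHS), i.e. RHS ⇒* ε)
FIRST(num E c) = { 'num' }
ε ∉ FIRST(num E c), so FOLLOW(E) is not added.
PREDICT(E → num E c) = { 'num' }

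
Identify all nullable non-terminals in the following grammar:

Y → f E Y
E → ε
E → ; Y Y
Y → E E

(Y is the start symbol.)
{ 'E', 'Y' }

ε-productions: E → ε
So E is immediately nullable.
Y → E E: every symbol on the right is nullable, so Y is nullable too.
Every non-terminal is now nullable.
Nullable = { 'E', 'Y' }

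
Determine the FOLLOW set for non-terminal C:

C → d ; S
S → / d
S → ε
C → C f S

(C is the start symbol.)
{ $, 'f' }

C is the start symbol, so $ ∈ FOLLOW(C).
In C → C f S: C is followed by f S, add FIRST(f S) \ {ε} = { 'f' }

Taking the union: FOLLOW(C) = { $, 'f' }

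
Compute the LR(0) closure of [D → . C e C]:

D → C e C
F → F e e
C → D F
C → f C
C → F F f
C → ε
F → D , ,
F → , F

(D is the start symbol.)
{ [C → . D F], [C → . F F f], [C → . f C], [C → .], [D → . C e C], [F → . , F], [F → . D , ,], [F → . F e e] }

To compute CLOSURE, for each item [A → α.Bβ] where B is a non-terminal, add [B → .γ] for all productions B → γ; repeat for the newly added items until nothing changes.

Start with: [D → . C e C]
  [D → . C e C] has the dot before C: add [C → . D F], [C → . f C], [C → . F F f], [C → .]
  [C → . D F] has the dot before D: all D-items already present
  [C → . F F f] has the dot before F: add [F → . F e e], [F → . D , ,], [F → . , F]
No further items can be added.

CLOSURE = { [C → . D F], [C → . F F f], [C → . f C], [C → .], [D → . C e C], [F → . , F], [F → . D , ,], [F → . F e e] }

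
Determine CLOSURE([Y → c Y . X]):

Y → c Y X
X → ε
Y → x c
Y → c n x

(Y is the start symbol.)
{ [X → .], [Y → c Y . X] }

To compute CLOSURE, for each item [A → α.Bβ] where B is a non-terminal, add [B → .γ] for all productions B → γ; repeat for the newly added items until nothing changes.

Start with: [Y → c Y . X]
  [Y → c Y . X] has the dot before X: add [X → .]
No further items can be added.

CLOSURE = { [X → .], [Y → c Y . X] }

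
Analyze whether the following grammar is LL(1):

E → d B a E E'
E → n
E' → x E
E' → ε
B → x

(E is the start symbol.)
Relevant sets:
  FOLLOW(E') = { $, 'x' }

For E:
  PREDICT(E → d B a E E') = { 'd' }
  PREDICT(E → n) = { 'n' }
For E':
  PREDICT(E' → x E) = { 'x' }
  PREDICT(E' → ε) = { $, 'x' }
B has a single production, so nothing to check there.

Conflict found: Predict set conflict for E': { 'x' }
The grammar is NOT LL(1).

Answer: No. Predict set conflict for E': { 'x' }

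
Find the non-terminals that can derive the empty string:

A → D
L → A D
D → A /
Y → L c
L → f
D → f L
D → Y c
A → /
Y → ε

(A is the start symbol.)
A non-terminal is nullable if it can derive ε (the empty string): either it has an ε-production, or it has a production whose right-hand side consists entirely of nullable non-terminals.

ε-productions: Y → ε
So Y is immediately nullable.
No further non-terminal can be added: every production for the remaining non-terminals contains a terminal or a non-nullable non-terminal.
Nullable = { 'Y' }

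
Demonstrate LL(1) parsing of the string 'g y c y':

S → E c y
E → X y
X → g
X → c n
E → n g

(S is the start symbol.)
LL(1) parsing maintains a stack (initially the start symbol over $) and the input. At each step: if the stack top is a terminal, match it against the current input token; if it is a non-terminal N, replace it with the RHS of M[N, lookahead] (the unique production whose predict set contains the lookahead).

Stack is shown with the top on the left.

Stack      Input      Action
----------------------------
S $        g y c y $  output S → E c y
E c y $    g y c y $  output E → X y
X y c y $  g y c y $  output X → g
g y c y $  g y c y $  match 'g'
y c y $    y c y $    match 'y'
c y $      c y $      match 'c'
y $        y $        match 'y'
$          $          accept

The string is accepted.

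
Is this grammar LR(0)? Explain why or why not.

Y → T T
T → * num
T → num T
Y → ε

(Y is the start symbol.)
No. Shift-reduce conflict between [Y → .] and [T → . * num]

A grammar is LR(0) if no state in the canonical LR(0) collection has:
  - both a shift item (dot before a terminal) and a complete item (shift-reduce conflict), or
  - two or more complete items (reduce-reduce conflict; the accept item [Y' → Y .] counts as a complete item here).

Augment with Y' → Y and build the canonical LR(0) collection (I0 = CLOSURE({[Y' → . Y]}), then GOTO on every symbol after a dot until no new states appear). It has 8 states:
  I0: { [T → . * num], [T → . num T], [Y → . T T], [Y → .], [Y' → . Y] }  — shift, reduce
  I1: { [T → * . num] }  — shift
  I2: { [T → . * num], [T → . num T], [Y → T . T] }  — shift
  I3: { [Y' → Y .] }  — accept
  I4: { [T → . * num], [T → . num T], [T → num . T] }  — shift
  I5: { [T → num T .] }  — reduce
  I6: { [Y → T T .] }  — reduce
  I7: { [T → * num .] }  — reduce

Conflict in state I0:
  Shift-reduce conflict between [Y → .] and [T → . * num]
So the grammar is NOT LR(0).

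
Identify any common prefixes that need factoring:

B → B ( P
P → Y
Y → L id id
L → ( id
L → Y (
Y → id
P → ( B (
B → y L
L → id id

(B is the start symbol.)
Left-factoring is needed when two productions for the same non-terminal
share a common prefix on the right-hand side.

Productions for B:
  B → B ( P
  B → y L
Productions for P:
  P → Y
  P → ( B (
Productions for Y:
  Y → L id id
  Y → id
Productions for L:
  L → ( id
  L → Y (
  L → id id

No common prefixes found.

Answer: No, left-factoring is not needed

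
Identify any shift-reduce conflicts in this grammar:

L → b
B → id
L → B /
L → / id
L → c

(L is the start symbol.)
A shift-reduce conflict occurs when an LR(0) state has both:
  - a complete (reduce) item [A → α .] (dot at the end), and
  - a shift item [B → β . c γ] (dot before a terminal).

Augment with L' → L and build the canonical LR(0) collection (I0 = CLOSURE({[L' → . L]}), then GOTO on every symbol after a dot until no new states appear). It has 9 states:
  I0: { [B → . id], [L → . / id], [L → . B /], [L → . b], [L → . c], [L' → . L] }  — shift
  I1: { [L → / . id] }  — shift
  I2: { [L → B . /] }  — shift
  I3: { [L' → L .] }  — accept
  I4: { [L → b .] }  — reduce
  I5: { [L → c .] }  — reduce
  I6: { [B → id .] }  — reduce
  I7: { [L → B / .] }  — reduce
  I8: { [L → / id .] }  — reduce

No state contains both a complete item and a shift item.

Answer: No shift-reduce conflicts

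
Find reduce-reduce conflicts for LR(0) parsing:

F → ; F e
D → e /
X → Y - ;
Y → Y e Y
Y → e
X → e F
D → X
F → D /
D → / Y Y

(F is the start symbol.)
No reduce-reduce conflicts

A reduce-reduce conflict occurs when an LR(0) state has two complete items [A → α .] and [B → β .] — both call for a reduction, and with no lookahead the parser cannot choose between them.

Augment with F' → F and build the canonical LR(0) collection (I0 = CLOSURE({[F' → . F]}), then GOTO on every symbol after a dot until no new states appear). It has 21 states:
  I0: { [D → . / Y Y], [D → . X], [D → . e /], [F → . ; F e], [F → . D /], [F' → . F], [X → . Y - ;], [X → . e F], [Y → . Y e Y], [Y → . e] }  — shift
  I1: { [D → / . Y Y], [Y → . Y e Y], [Y → . e] }  — shift
  I2: { [D → . / Y Y], [D → . X], [D → . e /], [F → . ; F e], [F → . D /], [F → ; . F e], [X → . Y - ;], [X → . e F], [Y → . Y e Y], [Y → . e] }  — shift
  I3: { [F → D . /] }  — shift
  I4: { [F' → F .] }  — accept
  I5: { [D → X .] }  — reduce
  I6: { [X → Y . - ;], [Y → Y . e Y] }  — shift
  I7: { [D → . / Y Y], [D → . X], [D → . e /], [D → e . /], [F → . ; F e], [F → . D /], [X → . Y - ;], [X → . e F], [X → e . F], [Y → . Y e Y], [Y → . e], [Y → e .] }  — shift, reduce
  I8: { [D → / . Y Y], [D → e / .], [Y → . Y e Y], [Y → . e] }  — shift, reduce
  I9: { [X → e F .] }  — reduce
  I10: { [D → / Y . Y], [Y → . Y e Y], [Y → . e], [Y → Y . e Y] }  — shift
  I11: { [Y → e .] }  — reduce
  I12: { [D → / Y Y .], [Y → Y . e Y] }  — shift, reduce
  I13: { [Y → . Y e Y], [Y → . e], [Y → Y e . Y], [Y → e .] }  — shift, reduce
  I14: { [Y → Y . e Y], [Y → Y e Y .] }  — shift, reduce
  I15: { [Y → . Y e Y], [Y → . e], [Y → Y e . Y] }  — shift
  I16: { [X → Y - . ;] }  — shift
  I17: { [X → Y - ; .] }  — reduce
  I18: { [F → D / .] }  — reduce
  I19: { [F → ; F . e] }  — shift
  I20: { [F → ; F e .] }  — reduce

No state contains more than one complete item.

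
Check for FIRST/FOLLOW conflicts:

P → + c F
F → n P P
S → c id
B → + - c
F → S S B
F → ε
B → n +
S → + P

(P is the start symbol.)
A FIRST/FOLLOW conflict occurs when a non-terminal N has a nullable alternative N → β (β ⇒* ε) and another alternative N → α with FIRST(α) ∩ FOLLOW(N) ≠ ∅: on such a lookahead the parser cannot decide between expanding α and letting N vanish via β.

Nullable non-terminals: F.
FIRST sets used below: FIRST(S) = { '+', 'c' }

F: nullable alternative(s) F → ε; FOLLOW(F) = { $, '+', 'c', 'n' }
  F → n P P: FIRST \ {ε} = { 'n' } — overlaps FOLLOW(F) on { 'n' }: CONFLICT
  F → S S B: FIRST \ {ε} = { '+', 'c' } — overlaps FOLLOW(F) on { '+', 'c' }: CONFLICT
  F → ε: FIRST \ {ε} = { } — this is the only nullable alternative, skip

B, P, S have no nullable alternative, so no FIRST/FOLLOW check is needed there.

So the grammar has 2 FIRST/FOLLOW conflicts (marked CONFLICT above).

Answer: Yes. F → n P P with FOLLOW(F) on { 'n' }; F → S S B with FOLLOW(F) on { '+', 'c' }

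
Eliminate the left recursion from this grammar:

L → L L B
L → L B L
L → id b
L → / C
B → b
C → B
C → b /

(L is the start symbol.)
L is directly left-recursive. The standard transformation for
  A → A α₁ | ... | A α_m | β₁ | ... | β_n
is
  A  → β₁ A' | ... | β_n A'
  A' → α₁ A' | ... | α_m A' | ε

L → id b becomes L → id b L'
L → / C becomes L → / C L'
L → L L B becomes L' → L B L'
L → L B L becomes L' → B L L'
Add L' → ε

Productions for other non-terminals are unchanged:
  B → b
  C → B
  C → b /

Resulting grammar:
L → id b L'
L → / C L'
L' → L B L'
L' → B L L'
L' → ε
B → b
C → B
C → b /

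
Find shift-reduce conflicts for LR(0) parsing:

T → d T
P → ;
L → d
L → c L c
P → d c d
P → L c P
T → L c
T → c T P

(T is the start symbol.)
Yes — I4: [L → d .] vs [L → . c L c]; I12: [L → d .] vs [P → d . c d]

Augment with T' → T and build the canonical LR(0) collection (I0 = CLOSURE({[T' → . T]}), then GOTO on every symbol after a dot until no new states appear). It has 22 states:
  I0: { [L → . c L c], [L → . d], [T → . L c], [T → . c T P], [T → . d T], [T' → . T] }  — shift
  I1: { [T → L . c] }  — shift
  I2: { [T' → T .] }  — accept
  I3: { [L → . c L c], [L → . d], [L → c . L c], [T → . L c], [T → . c T P], [T → . d T], [T → c . T P] }  — shift
  I4: { [L → . c L c], [L → . d], [L → d .], [T → . L c], [T → . c T P], [T → . d T], [T → d . T] }  — shift, reduce
  I5: { [T → d T .] }  — reduce
  I6: { [L → c L . c], [T → L . c] }  — shift
  I7: { [L → . c L c], [L → . d], [P → . ;], [P → . L c P], [P → . d c d], [T → c T . P] }  — shift
  I8: { [P → ; .] }  — reduce
  I9: { [P → L . c P] }  — shift
  I10: { [T → c T P .] }  — reduce
  I11: { [L → . c L c], [L → . d], [L → c . L c] }  — shift
  I12: { [L → d .], [P → d . c d] }  — shift, reduce
  I13: { [P → d c . d] }  — shift
  I14: { [P → d c d .] }  — reduce
  I15: { [L → c L . c] }  — shift
  I16: { [L → d .] }  — reduce
  I17: { [L → c L c .] }  — reduce
  I18: { [L → . c L c], [L → . d], [P → . ;], [P → . L c P], [P → . d c d], [P → L c . P] }  — shift
  I19: { [P → L c P .] }  — reduce
  I20: { [L → c L c .], [T → L c .] }  — 2 reduces
  I21: { [T → L c .] }  — reduce

I4 contains reduce item [L → d .] and shift items [L → . c L c], [L → . d], [T → . c T P], [T → . d T] — shift-reduce conflict.
I12 contains reduce item [L → d .] and shift item [P → d . c d] — shift-reduce conflict.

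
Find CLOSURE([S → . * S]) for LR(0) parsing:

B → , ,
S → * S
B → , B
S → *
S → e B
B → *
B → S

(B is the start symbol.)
Start with: [S → . * S]
The dot precedes the terminal '*', so nothing is added.

CLOSURE = { [S → . * S] }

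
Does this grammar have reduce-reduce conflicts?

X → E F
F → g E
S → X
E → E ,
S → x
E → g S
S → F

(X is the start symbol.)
A reduce-reduce conflict occurs when an LR(0) state has two complete items [A → α .] and [B → β .] — both call for a reduction, and with no lookahead the parser cannot choose between them.

Augment with X' → X and build the canonical LR(0) collection (I0 = CLOSURE({[X' → . X]}), then GOTO on every symbol after a dot until no new states appear). It has 14 states:
  I0: { [E → . E ,], [E → . g S], [X → . E F], [X' → . X] }  — shift
  I1: { [E → E . ,], [F → . g E], [X → E . F] }  — shift
  I2: { [X' → X .] }  — accept
  I3: { [E → . E ,], [E → . g S], [E → g . S], [F → . g E], [S → . F], [S → . X], [S → . x], [X → . E F] }  — shift
  I4: { [S → F .] }  — reduce
  I5: { [E → g S .] }  — reduce
  I6: { [S → X .] }  — reduce
  I7: { [E → . E ,], [E → . g S], [E → g . S], [F → . g E], [F → g . E], [S → . F], [S → . X], [S → . x], [X → . E F] }  — shift
  I8: { [S → x .] }  — reduce
  I9: { [E → E . ,], [F → . g E], [F → g E .], [X → E . F] }  — shift, reduce
  I10: { [E → E , .] }  — reduce
  I11: { [X → E F .] }  — reduce
  I12: { [E → . E ,], [E → . g S], [F → g . E] }  — shift
  I13: { [E → E . ,], [F → g E .] }  — shift, reduce

No state contains more than one complete item.

Answer: No reduce-reduce conflicts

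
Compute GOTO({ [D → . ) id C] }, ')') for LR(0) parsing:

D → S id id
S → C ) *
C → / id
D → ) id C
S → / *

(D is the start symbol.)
GOTO(I, ')') = CLOSURE({ [A → αX.β] : [A → α.Xβ] ∈ I, X = ')' })

Items with dot before ')', with the dot advanced:
  [D → . ) id C] → [D → ) . id C]
Closure adds nothing (no advanced item has the dot before a non-terminal).

GOTO = { [D → ) . id C] }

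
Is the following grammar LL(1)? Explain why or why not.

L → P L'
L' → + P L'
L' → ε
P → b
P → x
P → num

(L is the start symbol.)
Yes, the grammar is LL(1).

Relevant sets:
  FOLLOW(L') = { $ }

For L':
  PREDICT(L' → '+' P L') = { '+' }
  PREDICT(L' → ε) = { $ }
For P:
  PREDICT(P → b) = { 'b' }
  PREDICT(P → x) = { 'x' }
  PREDICT(P → num) = { 'num' }
L has a single production, so nothing to check there.

All predict sets are disjoint. The grammar IS LL(1).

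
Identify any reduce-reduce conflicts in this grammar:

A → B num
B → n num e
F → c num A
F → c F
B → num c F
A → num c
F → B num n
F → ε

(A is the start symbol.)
Yes — I5: [A → num c .] vs [F → .]

Augment with A' → A and build the canonical LR(0) collection (I0 = CLOSURE({[A' → . A]}), then GOTO on every symbol after a dot until no new states appear). It has 19 states:
  I0: { [A → . B num], [A → . num c], [A' → . A], [B → . n num e], [B → . num c F] }  — shift
  I1: { [A' → A .] }  — accept
  I2: { [A → B . num] }  — shift
  I3: { [B → n . num e] }  — shift
  I4: { [A → num . c], [B → num . c F] }  — shift
  I5: { [A → num c .], [B → . n num e], [B → . num c F], [B → num c . F], [F → . B num n], [F → . c F], [F → . c num A], [F → .] }  — shift, 2 reduces
  I6: { [F → B . num n] }  — shift
  I7: { [B → num c F .] }  — reduce
  I8: { [B → . n num e], [B → . num c F], [F → . B num n], [F → . c F], [F → . c num A], [F → .], [F → c . F], [F → c . num A] }  — shift, reduce
  I9: { [B → num . c F] }  — shift
  I10: { [B → . n num e], [B → . num c F], [B → num c . F], [F → . B num n], [F → . c F], [F → . c num A], [F → .] }  — shift, reduce
  I11: { [F → c F .] }  — reduce
  I12: { [A → . B num], [A → . num c], [B → . n num e], [B → . num c F], [B → num . c F], [F → c num . A] }  — shift
  I13: { [F → c num A .] }  — reduce
  I14: { [F → B num . n] }  — shift
  I15: { [F → B num n .] }  — reduce
  I16: { [B → n num . e] }  — shift
  I17: { [B → n num e .] }  — reduce
  I18: { [A → B num .] }  — reduce

I5 contains complete items [A → num c .], [F → .] — reduce-reduce conflict.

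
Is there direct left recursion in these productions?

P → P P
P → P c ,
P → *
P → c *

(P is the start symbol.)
Yes, P is left-recursive

Direct left recursion occurs when N → N α for some non-terminal N (the right-hand side begins with the left-hand side itself).

P → P P: LEFT RECURSIVE (starts with P)
P → P c ,: LEFT RECURSIVE (starts with P)
P → *: starts with '*'
P → c *: starts with c

The grammar has direct left recursion on: P.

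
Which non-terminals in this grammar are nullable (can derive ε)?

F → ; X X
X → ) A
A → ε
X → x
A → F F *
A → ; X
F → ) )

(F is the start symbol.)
{ 'A' }

ε-productions: A → ε
So A is immediately nullable.
No further non-terminal can be added: every production for the remaining non-terminals contains a terminal or a non-nullable non-terminal.
Nullable = { 'A' }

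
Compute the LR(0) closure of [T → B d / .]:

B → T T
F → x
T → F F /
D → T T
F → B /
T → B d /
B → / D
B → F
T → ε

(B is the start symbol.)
{ [T → B d / .] }

To compute CLOSURE, for each item [A → α.Bβ] where B is a non-terminal, add [B → .γ] for all productions B → γ; repeat for the newly added items until nothing changes.

Start with: [T → B d / .]
The dot is at the end, so nothing is added.

CLOSURE = { [T → B d / .] }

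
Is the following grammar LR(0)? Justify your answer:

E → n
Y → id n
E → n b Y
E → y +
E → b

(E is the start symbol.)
No. Shift-reduce conflict between [E → n .] and [E → n . b Y]

A grammar is LR(0) if no state in the canonical LR(0) collection has:
  - both a shift item (dot before a terminal) and a complete item (shift-reduce conflict), or
  - two or more complete items (reduce-reduce conflict; the accept item [E' → E .] counts as a complete item here).

Augment with E' → E and build the canonical LR(0) collection (I0 = CLOSURE({[E' → . E]}), then GOTO on every symbol after a dot until no new states appear). It has 10 states:
  I0: { [E → . b], [E → . n b Y], [E → . n], [E → . y +], [E' → . E] }  — shift
  I1: { [E' → E .] }  — accept
  I2: { [E → b .] }  — reduce
  I3: { [E → n . b Y], [E → n .] }  — shift, reduce
  I4: { [E → y . +] }  — shift
  I5: { [E → y + .] }  — reduce
  I6: { [E → n b . Y], [Y → . id n] }  — shift
  I7: { [E → n b Y .] }  — reduce
  I8: { [Y → id . n] }  — shift
  I9: { [Y → id n .] }  — reduce

Conflict in state I3:
  Shift-reduce conflict between [E → n .] and [E → n . b Y]
So the grammar is NOT LR(0).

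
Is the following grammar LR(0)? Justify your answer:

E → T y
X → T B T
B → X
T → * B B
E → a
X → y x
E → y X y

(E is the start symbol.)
A grammar is LR(0) if no state in the canonical LR(0) collection has:
  - both a shift item (dot before a terminal) and a complete item (shift-reduce conflict), or
  - two or more complete items (reduce-reduce conflict; the accept item [E' → E .] counts as a complete item here).

Augment with E' → E and build the canonical LR(0) collection (I0 = CLOSURE({[E' → . E]}), then GOTO on every symbol after a dot until no new states appear). It has 17 states:
  I0: { [E → . T y], [E → . a], [E → . y X y], [E' → . E], [T → . * B B] }  — shift
  I1: { [B → . X], [T → * . B B], [T → . * B B], [X → . T B T], [X → . y x] }  — shift
  I2: { [E' → E .] }  — accept
  I3: { [E → T . y] }  — shift
  I4: { [E → a .] }  — reduce
  I5: { [E → y . X y], [T → . * B B], [X → . T B T], [X → . y x] }  — shift
  I6: { [B → . X], [T → . * B B], [X → . T B T], [X → . y x], [X → T . B T] }  — shift
  I7: { [E → y X . y] }  — shift
  I8: { [X → y . x] }  — shift
  I9: { [X → y x .] }  — reduce
  I10: { [E → y X y .] }  — reduce
  I11: { [T → . * B B], [X → T B . T] }  — shift
  I12: { [B → X .] }  — reduce
  I13: { [X → T B T .] }  — reduce
  I14: { [E → T y .] }  — reduce
  I15: { [B → . X], [T → * B . B], [T → . * B B], [X → . T B T], [X → . y x] }  — shift
  I16: { [T → * B B .] }  — reduce

Every state is either a pure shift/goto state or contains exactly one complete item and nothing to shift — no conflicts. The grammar is LR(0).

Answer: Yes, the grammar is LR(0)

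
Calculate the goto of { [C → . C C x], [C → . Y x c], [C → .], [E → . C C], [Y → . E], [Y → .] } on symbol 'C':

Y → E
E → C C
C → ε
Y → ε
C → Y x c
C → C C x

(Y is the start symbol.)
GOTO(I, 'C') = CLOSURE({ [A → αX.β] : [A → α.Xβ] ∈ I, X = 'C' })

Items with dot before 'C', with the dot advanced:
  [C → . C C x] → [C → C . C x]
  [E → . C C] → [E → C . C]
Closure of the advanced items:
  [C → C . C x] has the dot before C: add [C → .], [C → . Y x c], [C → . C C x]
  [C → . Y x c] has the dot before Y: add [Y → . E], [Y → .]
  [Y → . E] has the dot before E: add [E → . C C]

GOTO = { [C → . C C x], [C → . Y x c], [C → .], [C → C . C x], [E → . C C], [E → C . C], [Y → . E], [Y → .] }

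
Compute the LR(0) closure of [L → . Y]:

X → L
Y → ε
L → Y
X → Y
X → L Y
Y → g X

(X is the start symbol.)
Start with: [L → . Y]
  [L → . Y] has the dot before Y: add [Y → .], [Y → . g X]
No further items can be added.

CLOSURE = { [L → . Y], [Y → . g X], [Y → .] }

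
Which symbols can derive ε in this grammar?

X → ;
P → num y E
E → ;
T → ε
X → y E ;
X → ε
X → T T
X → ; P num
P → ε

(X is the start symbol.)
{ 'P', 'T', 'X' }

ε-productions: T → ε, X → ε, P → ε
So T, X, P are immediately nullable.
No further non-terminal can be added: every production for the remaining non-terminals contains a terminal or a non-nullable non-terminal.
Nullable = { 'P', 'T', 'X' }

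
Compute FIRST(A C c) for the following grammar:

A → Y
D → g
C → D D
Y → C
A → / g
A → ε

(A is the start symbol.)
FIRST sets of the non-terminals involved (from the grammar, by fixed-point iteration):
  FIRST(A) = { '/', 'g', ε }
  FIRST(C) = { 'g' }

To compute FIRST(A C c), process the symbols left to right:
Symbol A is a non-terminal. Add FIRST(A) \ {ε} = { '/', 'g' }
A is nullable (ε ∈ FIRST(A)), continue to the next symbol.
Symbol C is a non-terminal. Add FIRST(C) \ {ε} = { 'g' }
C is not nullable (ε ∉ FIRST(C)), so stop here.
FIRST(A C c) = { '/', 'g' }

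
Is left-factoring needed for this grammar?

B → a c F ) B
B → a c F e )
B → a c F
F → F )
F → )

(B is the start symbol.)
Yes, B has productions with common prefix 'a c F'

Left-factoring is needed when two productions for the same non-terminal
share a common prefix on the right-hand side.

Productions for B:
  B → a c F ) B
  B → a c F e )
  B → a c F
Productions for F:
  F → F )
  F → )

Found common prefix 'a c F' in productions for B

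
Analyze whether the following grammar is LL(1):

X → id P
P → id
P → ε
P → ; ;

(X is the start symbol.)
A grammar is LL(1) if for each non-terminal N with multiple productions, the predict sets of those productions are pairwise disjoint, where PREDICT(N → α) = (FIRST(α) \ {ε}) ∪ (FOLLOW(N) if α ⇒* ε).

Relevant sets:
  FOLLOW(P) = { $ }

For P:
  PREDICT(P → id) = { 'id' }
  PREDICT(P → ε) = { $ }
  PREDICT(P → ';' ';') = { ';' }
X has a single production, so nothing to check there.

All predict sets are disjoint. The grammar IS LL(1).

Answer: Yes, the grammar is LL(1).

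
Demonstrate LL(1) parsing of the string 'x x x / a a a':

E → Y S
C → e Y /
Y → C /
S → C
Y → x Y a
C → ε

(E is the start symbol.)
Stack is shown with the top on the left.

Stack          Input            Action
--------------------------------------
E $            x x x / a a a $  output E → Y S
Y S $          x x x / a a a $  output Y → x Y a
x Y a S $      x x x / a a a $  match 'x'
Y a S $        x x / a a a $    output Y → x Y a
x Y a a S $    x x / a a a $    match 'x'
Y a a S $      x / a a a $      output Y → x Y a
x Y a a a S $  x / a a a $      match 'x'
Y a a a S $    / a a a $        output Y → C /
C / a a a S $  / a a a $        output C → ε
/ a a a S $    / a a a $        match '/'
a a a S $      a a a $          match 'a'
a a S $        a a $            match 'a'
a S $          a $              match 'a'
S $            $                output S → C
C $            $                output C → ε
$              $                accept

The string is accepted.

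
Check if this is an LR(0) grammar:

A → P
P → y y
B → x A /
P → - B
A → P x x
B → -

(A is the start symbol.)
No. Shift-reduce conflict between [A → P .] and [A → P . x x]

Augment with A' → A and build the canonical LR(0) collection (I0 = CLOSURE({[A' → . A]}), then GOTO on every symbol after a dot until no new states appear). It has 13 states:
  I0: { [A → . P x x], [A → . P], [A' → . A], [P → . - B], [P → . y y] }  — shift
  I1: { [B → . -], [B → . x A /], [P → - . B] }  — shift
  I2: { [A' → A .] }  — accept
  I3: { [A → P . x x], [A → P .] }  — shift, reduce
  I4: { [P → y . y] }  — shift
  I5: { [P → y y .] }  — reduce
  I6: { [A → P x . x] }  — shift
  I7: { [A → P x x .] }  — reduce
  I8: { [B → - .] }  — reduce
  I9: { [P → - B .] }  — reduce
  I10: { [A → . P x x], [A → . P], [B → x . A /], [P → . - B], [P → . y y] }  — shift
  I11: { [B → x A . /] }  — shift
  I12: { [B → x A / .] }  — reduce

Conflict in state I3:
  Shift-reduce conflict between [A → P .] and [A → P . x x]
So the grammar is NOT LR(0).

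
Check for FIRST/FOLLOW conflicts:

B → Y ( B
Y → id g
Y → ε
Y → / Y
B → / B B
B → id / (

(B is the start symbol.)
Nullable non-terminals: Y.

Y: nullable alternative(s) Y → ε; FOLLOW(Y) = { '(' }
  Y → id g: FIRST \ {ε} = { 'id' } — disjoint from FOLLOW(Y)
  Y → ε: FIRST \ {ε} = { } — this is the only nullable alternative, skip
  Y → / Y: FIRST \ {ε} = { '/' } — disjoint from FOLLOW(Y)

B has no nullable alternative, so no FIRST/FOLLOW check is needed there.

No FIRST/FOLLOW conflicts found.

Answer: No FIRST/FOLLOW conflicts.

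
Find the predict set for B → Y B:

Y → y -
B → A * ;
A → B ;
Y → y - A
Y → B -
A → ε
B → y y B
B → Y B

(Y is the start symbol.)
{ '*', 'y' }

PREDICT(B → Y B) = (FIRST(RHS) \ {ε}) ∪ (FOLLOW(B) if ε ∈ FIRST(RHS), i.e. RHS ⇒* ε)
FIRST(Y) = { '*', 'y' }
FIRST(Y B) = { '*', 'y' }
ε ∉ FIRST(Y B), so FOLLOW(B) is not added.
PREDICT(B → Y B) = { '*', 'y' }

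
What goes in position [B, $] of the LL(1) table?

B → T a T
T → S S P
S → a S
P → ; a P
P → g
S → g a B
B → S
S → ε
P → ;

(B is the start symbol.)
B → S

To find M[B, $], we find productions for B where $ is in the predict set (PREDICT(N → α) = (FIRST(α) \ {ε}) ∪ (FOLLOW(N) if α ⇒* ε)).

Relevant sets:
  FIRST(T) = { ';', 'a', 'g' }
  FIRST(S) = { 'a', 'g', ε }
  FOLLOW(B) = { $, ';', 'a', 'g' }

B → T a T: PREDICT = { ';', 'a', 'g' }
B → S: PREDICT = { $, ';', 'a', 'g' }
  $ is in predict set, so this production goes in M[B, $]

M[B, $] = B → S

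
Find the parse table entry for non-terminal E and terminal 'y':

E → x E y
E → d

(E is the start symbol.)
To find M[E, 'y'], we find productions for E where 'y' is in the predict set (PREDICT(N → α) = (FIRST(α) \ {ε}) ∪ (FOLLOW(N) if α ⇒* ε)).

E → x E y: PREDICT = { 'x' }
E → d: PREDICT = { 'd' }

M[E, 'y'] is empty (no production applies)

Answer: Empty (error entry)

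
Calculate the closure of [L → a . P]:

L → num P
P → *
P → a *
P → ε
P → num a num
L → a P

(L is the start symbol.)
{ [L → a . P], [P → . *], [P → . a *], [P → . num a num], [P → .] }

To compute CLOSURE, for each item [A → α.Bβ] where B is a non-terminal, add [B → .γ] for all productions B → γ; repeat for the newly added items until nothing changes.

Start with: [L → a . P]
  [L → a . P] has the dot before P: add [P → . *], [P → . a *], [P → .], [P → . num a num]
No further items can be added.

CLOSURE = { [L → a . P], [P → . *], [P → . a *], [P → . num a num], [P → .] }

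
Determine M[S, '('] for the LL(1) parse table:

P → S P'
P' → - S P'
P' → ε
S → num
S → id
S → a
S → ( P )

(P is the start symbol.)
S → ( P )

To find M[S, '('], we find productions for S where '(' is in the predict set (PREDICT(N → α) = (FIRST(α) \ {ε}) ∪ (FOLLOW(N) if α ⇒* ε)).

S → num: PREDICT = { 'num' }
S → id: PREDICT = { 'id' }
S → a: PREDICT = { 'a' }
S → ( P ): PREDICT = { '(' }
  '(' is in predict set, so this production goes in M[S, '(']

M[S, '('] = S → ( P )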